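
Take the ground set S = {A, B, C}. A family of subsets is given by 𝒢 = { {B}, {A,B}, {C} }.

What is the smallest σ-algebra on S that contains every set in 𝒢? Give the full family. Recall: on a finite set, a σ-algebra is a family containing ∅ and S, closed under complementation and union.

Answer: σ(𝒢) = { {}, {A}, {B}, {C}, {A,B}, {A,C}, {B,C}, S }

Working:
Take S₀ = 𝒢 ∪ {∅, S} = { {}, {B}, {C}, {A,B}, S }.
Pass 1 adds 2:
  {A,C}  = {B}ᶜ
  {B,C}  = {C} ∪ {B}
  — 7 sets.
Pass 2: +1 →
  {A}  = {B,C}ᶜ
  — 8 sets.
Pass 3: already closed under ᶜ and ∪.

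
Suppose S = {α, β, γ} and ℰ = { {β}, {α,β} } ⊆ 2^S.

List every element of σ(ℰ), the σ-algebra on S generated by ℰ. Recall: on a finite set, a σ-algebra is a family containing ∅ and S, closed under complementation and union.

σ(ℰ) = { ∅, {α}, {β}, {γ}, {α,β}, {α,γ}, {β,γ}, S }

Derivation:
Seed the family with ℰ together with ∅ and S: { ∅, {β}, {α,β}, S }.
Step 1: 2 new —
  {γ}  = {α,β}ᶜ
  {α,γ}  = {β}ᶜ
Step 2 adds 1:
  {β,γ}  = {γ} ∪ {β}
Step 3 adds 1:
  {α}  = {β,γ}ᶜ
Step 4: stable.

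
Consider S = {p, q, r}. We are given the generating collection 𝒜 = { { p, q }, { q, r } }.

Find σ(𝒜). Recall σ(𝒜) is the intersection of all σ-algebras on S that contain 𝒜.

Answer: σ(𝒜) = { ∅, { p }, { q }, { r }, { p, q }, { p, r }, { q, r }, S }

Trace:
Start: 𝒜 ∪ {∅, S} = { ∅, { p, q }, { q, r }, S }.
Round 1 adds 2:
  { p }  = ᶜ of { q, r }
  { r }  = ᶜ of { p, q }
  (now 6)
Round 2 adds 1:
  { p, r }  = { r } ∪ { p }
  (now 7)
Round 3. New:
  { q }  = ᶜ of { p, r }
  (now 8)
Round 4: closed — nothing new.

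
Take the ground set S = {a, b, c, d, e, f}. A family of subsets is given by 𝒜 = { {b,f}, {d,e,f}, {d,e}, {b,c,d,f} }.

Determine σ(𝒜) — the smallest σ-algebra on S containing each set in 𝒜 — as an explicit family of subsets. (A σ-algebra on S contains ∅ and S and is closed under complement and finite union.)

σ(𝒜) = { {}, {a}, {b}, {c}, {d}, {e}, {f}, {a,b}, {a,c}, {a,d}, {a,e}, {a,f}, {b,c}, {b,d}, {b,e}, {b,f}, {c,d}, {c,e}, {c,f}, {d,e}, {d,f}, {e,f}, {a,b,c}, {a,b,d}, {a,b,e}, {a,b,f}, {a,c,d}, {a,c,e}, {a,c,f}, {a,d,e}, {a,d,f}, {a,e,f}, {b,c,d}, {b,c,e}, {b,c,f}, {b,d,e}, {b,d,f}, {b,e,f}, {c,d,e}, {c,d,f}, {c,e,f}, {d,e,f}, {a,b,c,d}, {a,b,c,e}, {a,b,c,f}, {a,b,d,e}, {a,b,d,f}, {a,b,e,f}, {a,c,d,e}, {a,c,d,f}, {a,c,e,f}, {a,d,e,f}, {b,c,d,e}, {b,c,d,f}, {b,c,e,f}, {b,d,e,f}, {c,d,e,f}, {a,b,c,d,e}, {a,b,c,d,f}, {a,b,c,e,f}, {a,b,d,e,f}, {a,c,d,e,f}, {b,c,d,e,f}, S }

Working:
Begin from { {}, {b,f}, {d,e}, {d,e,f}, {b,c,d,f}, S } (that is, 𝒜 plus ∅ and S).
Step 1 adds 6:
  {a,e}  = S∖{b,c,d,f}
  {a,b,c}  = S∖{d,e,f}
  {a,b,c,f}  = S∖{d,e}
  {a,c,d,e}  = S∖{b,f}
  {b,d,e,f}  = {d,e} ∪ {b,f}
  {b,c,d,e,f}  = {d,e} ∪ {b,c,d,f}
  (now 12)
Step 2: +11 →
  {a}  = S∖{b,c,d,e,f}
  {a,c}  = S∖{b,d,e,f}
  {a,d,e}  = {d,e} ∪ {a,e}
  {a,b,c,e}  = {a,b,c} ∪ {a,e}
  {a,b,e,f}  = {b,f} ∪ {a,e}
  {a,d,e,f}  = {a,e} ∪ {d,e,f}
  {a,b,c,d,e}  = {a,b,c} ∪ {d,e}
  {a,b,c,d,f}  = {a,b,c} ∪ {b,c,d,f}
  {a,b,c,e,f}  = {a,b,c,f} ∪ {a,e}
  {a,b,d,e,f}  = {b,d,e,f} ∪ {a,e}
  {a,c,d,e,f}  = {a,c,d,e} ∪ {d,e,f}
  (now 23)
Step 3. New:
  {b}  = S∖{a,c,d,e,f}
  {c}  = S∖{a,b,d,e,f}
  {d}  = S∖{a,b,c,e,f}
  {e}  = S∖{a,b,c,d,f}
  {f}  = S∖{a,b,c,d,e}
  {b,c}  = S∖{a,d,e,f}
  {c,d}  = S∖{a,b,e,f}
  {d,f}  = S∖{a,b,c,e}
  {a,b,f}  = {b,f} ∪ {a}
  {a,c,e}  = {a,c} ∪ {a,e}
  {b,c,f}  = S∖{a,d,e}
  (now 34)
Step 4: +28 →
  {a,b}  = {a} ∪ {b}
  {a,d}  = {a} ∪ {d}
  {a,f}  = {a} ∪ {f}
  {b,d}  = {b} ∪ {d}
  {b,e}  = {b} ∪ {e}
  {c,e}  = {e} ∪ {c}
  {c,f}  = {f} ∪ {c}
  {e,f}  = {f} ∪ {e}
  {a,b,e}  = {b} ∪ {a,e}
  {a,c,d}  = {c,d} ∪ {a}
  {a,c,f}  = {f} ∪ {a,c}
  {a,d,f}  = {a} ∪ {d,f}
  {a,e,f}  = {f} ∪ {a,e}
  {b,c,d}  = {c,d} ∪ {b}
  {b,c,e}  = {e} ∪ {b,c}
  {b,d,e}  = {b} ∪ {d,e}
  {b,d,f}  = S∖{a,c,e}
  {b,e,f}  = {b,f} ∪ {e}
  {c,d,e}  = S∖{a,b,f}
  {c,d,f}  = {c,d} ∪ {f}
  {a,b,c,d}  = {c,d} ∪ {a,b,c}
  {a,b,d,e}  = {a,d,e} ∪ {b}
  {a,b,d,f}  = {d} ∪ {a,b,f}
  {a,c,d,f}  = {a,c} ∪ {d,f}
  {a,c,e,f}  = {a,c,e} ∪ {f}
  {b,c,d,e}  = {d,e} ∪ {b,c}
  {b,c,e,f}  = {b,c,f} ∪ {e}
  {c,d,e,f}  = {c,d} ∪ {d,e,f}
  (now 62)
Step 5 adds 2:
  {a,b,d}  = {b} ∪ {a,d}
  {c,e,f}  = {e,f} ∪ {c,e}
  (now 64)
After Step 6 the family is unchanged; done.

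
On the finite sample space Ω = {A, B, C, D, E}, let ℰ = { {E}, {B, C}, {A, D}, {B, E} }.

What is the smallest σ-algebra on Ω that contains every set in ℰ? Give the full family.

σ(ℰ) = { {}, {B}, {C}, {E}, {A, D}, {B, C}, {B, E}, {C, E}, {A, B, D}, {A, C, D}, {A, D, E}, {B, C, E}, {A, B, C, D}, {A, B, D, E}, {A, C, D, E}, Ω }

Trace:
Seed the family with ℰ together with ∅ and Ω: { {}, {E}, {A, D}, {B, C}, {B, E}, Ω }.
Round 1. New:
  {A, C, D}  = complement {B, E}
  {A, D, E}  = complement {B, C}
  {B, C, E}  = complement {A, D}
  {A, B, C, D}  = complement {E}
  {A, B, D, E}  = {B, E} ∪ {A, D}
  — 11 sets.
Round 2 (2 new):
  {C}  = complement {A, B, D, E}
  {A, C, D, E}  = {A, D, E} ∪ {A, C, D}
  — 13 sets.
Round 3 adds 2:
  {B}  = complement {A, C, D, E}
  {C, E}  = {C} ∪ {E}
  — 15 sets.
Round 4 adds 1:
  {A, B, D}  = complement {C, E}
  — 16 sets.
Round 5: stable.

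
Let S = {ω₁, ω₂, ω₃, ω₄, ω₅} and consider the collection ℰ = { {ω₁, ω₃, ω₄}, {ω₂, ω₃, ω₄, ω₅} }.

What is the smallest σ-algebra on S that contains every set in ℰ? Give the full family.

Take S₀ = ℰ ∪ {∅, S} = { {}, {ω₁, ω₃, ω₄}, {ω₂, ω₃, ω₄, ω₅}, S }.
Round 1: 2 new —
  {ω₁}  = S∖{ω₂, ω₃, ω₄, ω₅}
  {ω₂, ω₅}  = S∖{ω₁, ω₃, ω₄}
Round 2: 1 new —
  {ω₁, ω₂, ω₅}  = {ω₂, ω₅} ∪ {ω₁}
Round 3 adds 1:
  {ω₃, ω₄}  = S∖{ω₁, ω₂, ω₅}
Round 4 adds nothing — fixpoint reached.

|σ(ℰ)| = 8.  σ(ℰ) = { {}, {ω₁}, {ω₂, ω₅}, {ω₃, ω₄}, {ω₁, ω₂, ω₅}, {ω₁, ω₃, ω₄}, {ω₂, ω₃, ω₄, ω₅}, S }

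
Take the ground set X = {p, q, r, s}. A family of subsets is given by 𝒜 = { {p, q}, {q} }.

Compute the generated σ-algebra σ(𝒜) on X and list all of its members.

σ(𝒜) (8 sets): { ∅, {p}, {q}, {p, q}, {r, s}, {p, r, s}, {q, r, s}, X }

Check:
Initial family (4 sets): { ∅, {q}, {p, q}, X }.
Pass 1: +2 →
  {r, s}  = ᶜ of {p, q}
  {p, r, s}  = ᶜ of {q}
Pass 2. New:
  {q, r, s}  = {r, s} ∪ {q}
Pass 3 adds 1:
  {p}  = ᶜ of {q, r, s}
Pass 4: no new sets; the family is a σ-algebra.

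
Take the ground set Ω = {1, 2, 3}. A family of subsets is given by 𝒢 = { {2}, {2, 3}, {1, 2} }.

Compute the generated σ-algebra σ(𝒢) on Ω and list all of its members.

σ(𝒢) = { {}, {1}, {2}, {3}, {1, 2}, {1, 3}, {2, 3}, Ω }

Working:
Begin from { {}, {2}, {1, 2}, {2, 3}, Ω } (that is, 𝒢 plus ∅ and Ω).
Step 1: +3 →
  {1}  = {2, 3}ᶜ
  {3}  = {1, 2}ᶜ
  {1, 3}  = {2}ᶜ
Step 2 adds nothing — fixpoint reached.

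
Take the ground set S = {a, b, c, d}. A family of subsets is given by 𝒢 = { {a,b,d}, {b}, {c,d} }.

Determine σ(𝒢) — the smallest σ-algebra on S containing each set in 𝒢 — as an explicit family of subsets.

Answer: σ(𝒢) = { ∅, {a}, {b}, {c}, {d}, {a,b}, {a,c}, {a,d}, {b,c}, {b,d}, {c,d}, {a,b,c}, {a,b,d}, {a,c,d}, {b,c,d}, S }

Derivation:
Initial family (5 sets): { ∅, {b}, {c,d}, {a,b,d}, S }.
Step 1 adds 4:
  {c}  = {a,b,d}ᶜ
  {a,b}  = {c,d}ᶜ
  {a,c,d}  = {b}ᶜ
  {b,c,d}  = {c,d} ∪ {b}
  |family| = 9
Step 2. New:
  {a}  = {b,c,d}ᶜ
  {b,c}  = {b} ∪ {c}
  {a,b,c}  = {a,b} ∪ {c}
  |family| = 12
Step 3: 3 new —
  {d}  = {a,b,c}ᶜ
  {a,c}  = {c} ∪ {a}
  {a,d}  = {b,c}ᶜ
  |family| = 15
Step 4 (1 new):
  {b,d}  = {a,c}ᶜ
  |family| = 16
Step 5: closed — nothing new.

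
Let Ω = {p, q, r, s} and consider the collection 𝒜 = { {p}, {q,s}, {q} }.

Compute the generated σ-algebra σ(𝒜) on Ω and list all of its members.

σ(𝒜) (16 sets): { {}, {p}, {q}, {r}, {s}, {p,q}, {p,r}, {p,s}, {q,r}, {q,s}, {r,s}, {p,q,r}, {p,q,s}, {p,r,s}, {q,r,s}, Ω }

Derivation:
Begin from { {}, {p}, {q}, {q,s}, Ω } (that is, 𝒜 plus ∅ and Ω).
Pass 1 adds 5:
  {p,q}  = {q} ∪ {p}
  {p,r}  = ᶜ of {q,s}
  {p,q,s}  = {q,s} ∪ {p}
  {p,r,s}  = ᶜ of {q}
  {q,r,s}  = ᶜ of {p}
  (now 10)
Pass 2: +3 →
  {r}  = ᶜ of {p,q,s}
  {r,s}  = ᶜ of {p,q}
  {p,q,r}  = {p,q} ∪ {p,r}
  (now 13)
Pass 3: 2 new —
  {s}  = ᶜ of {p,q,r}
  {q,r}  = {r} ∪ {q}
  (now 15)
Pass 4: +1 →
  {p,s}  = ᶜ of {q,r}
  (now 16)
Pass 5: no new sets; the family is a σ-algebra.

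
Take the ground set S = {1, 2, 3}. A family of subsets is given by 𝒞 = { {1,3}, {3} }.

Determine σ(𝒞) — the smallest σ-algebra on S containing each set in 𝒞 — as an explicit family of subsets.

σ(𝒞) = { {}, {1}, {2}, {3}, {1,2}, {1,3}, {2,3}, S }

Derivation:
Begin from { {}, {3}, {1,3}, S } (that is, 𝒞 plus ∅ and S).
Round 1: 2 new —
  {2}  = complement {1,3}
  {1,2}  = complement {3}
  — 6 sets.
Round 2: +1 →
  {2,3}  = {3} ∪ {2}
  — 7 sets.
Round 3: +1 →
  {1}  = complement {2,3}
  — 8 sets.
Round 4: stable.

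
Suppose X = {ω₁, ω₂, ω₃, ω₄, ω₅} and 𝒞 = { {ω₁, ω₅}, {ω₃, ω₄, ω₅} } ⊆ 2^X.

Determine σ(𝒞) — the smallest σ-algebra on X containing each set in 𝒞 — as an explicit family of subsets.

|σ(𝒞)| = 16.  σ(𝒞) = { {}, {ω₁}, {ω₂}, {ω₅}, {ω₁, ω₂}, {ω₁, ω₅}, {ω₂, ω₅}, {ω₃, ω₄}, {ω₁, ω₂, ω₅}, {ω₁, ω₃, ω₄}, {ω₂, ω₃, ω₄}, {ω₃, ω₄, ω₅}, {ω₁, ω₂, ω₃, ω₄}, {ω₁, ω₃, ω₄, ω₅}, {ω₂, ω₃, ω₄, ω₅}, X }

Check:
Begin from { {}, {ω₁, ω₅}, {ω₃, ω₄, ω₅}, X } (that is, 𝒞 plus ∅ and X).
Pass 1: 3 new —
  {ω₁, ω₂}  = X∖{ω₃, ω₄, ω₅}
  {ω₂, ω₃, ω₄}  = X∖{ω₁, ω₅}
  {ω₁, ω₃, ω₄, ω₅}  = {ω₃, ω₄, ω₅} ∪ {ω₁, ω₅}
  |family| = 7
Pass 2: 4 new —
  {ω₂}  = X∖{ω₁, ω₃, ω₄, ω₅}
  {ω₁, ω₂, ω₅}  = {ω₁, ω₂} ∪ {ω₁, ω₅}
  {ω₁, ω₂, ω₃, ω₄}  = {ω₂, ω₃, ω₄} ∪ {ω₁, ω₂}
  {ω₂, ω₃, ω₄, ω₅}  = {ω₃, ω₄, ω₅} ∪ {ω₂, ω₃, ω₄}
  |family| = 11
Pass 3: +3 →
  {ω₁}  = X∖{ω₂, ω₃, ω₄, ω₅}
  {ω₅}  = X∖{ω₁, ω₂, ω₃, ω₄}
  {ω₃, ω₄}  = X∖{ω₁, ω₂, ω₅}
  |family| = 14
Pass 4 adds 2:
  {ω₂, ω₅}  = {ω₂} ∪ {ω₅}
  {ω₁, ω₃, ω₄}  = {ω₃, ω₄} ∪ {ω₁}
  |family| = 16
Pass 5: no new sets; the family is a σ-algebra.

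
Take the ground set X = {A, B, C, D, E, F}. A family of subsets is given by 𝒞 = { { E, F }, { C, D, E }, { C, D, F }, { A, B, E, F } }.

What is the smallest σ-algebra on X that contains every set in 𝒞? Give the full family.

Answer: σ(𝒞) = { ∅, { E }, { F }, { A, B }, { C, D }, { E, F }, { A, B, E }, { A, B, F }, { C, D, E }, { C, D, F }, { A, B, C, D }, { A, B, E, F }, { C, D, E, F }, { A, B, C, D, E }, { A, B, C, D, F }, X }

Working:
Take S₀ = 𝒞 ∪ {∅, X} = { ∅, { E, F }, { C, D, E }, { C, D, F }, { A, B, E, F }, X }.
Step 1 adds 5:
  { C, D }  = { A, B, E, F }ᶜ
  { A, B, E }  = { C, D, F }ᶜ
  { A, B, F }  = { C, D, E }ᶜ
  { A, B, C, D }  = { E, F }ᶜ
  { C, D, E, F }  = { C, D, E } ∪ { E, F }
  |family| = 11
Step 2: +3 →
  { A, B }  = { C, D, E, F }ᶜ
  { A, B, C, D, E }  = { C, D, E } ∪ { A, B, E }
  { A, B, C, D, F }  = { C, D } ∪ { A, B, F }
  |family| = 14
Step 3: 2 new —
  { E }  = { A, B, C, D, F }ᶜ
  { F }  = { A, B, C, D, E }ᶜ
  |family| = 16
Step 4: no new sets; the family is a σ-algebra.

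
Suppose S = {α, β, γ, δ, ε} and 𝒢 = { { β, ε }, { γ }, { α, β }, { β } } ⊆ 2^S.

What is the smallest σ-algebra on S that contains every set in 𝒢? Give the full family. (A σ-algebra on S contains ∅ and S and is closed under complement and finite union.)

σ(𝒢) (32 sets): { ∅, { α }, { β }, { γ }, { δ }, { ε }, { α, β }, { α, γ }, { α, δ }, { α, ε }, { β, γ }, { β, δ }, { β, ε }, { γ, δ }, { γ, ε }, { δ, ε }, { α, β, γ }, { α, β, δ }, { α, β, ε }, { α, γ, δ }, { α, γ, ε }, { α, δ, ε }, { β, γ, δ }, { β, γ, ε }, { β, δ, ε }, { γ, δ, ε }, { α, β, γ, δ }, { α, β, γ, ε }, { α, β, δ, ε }, { α, γ, δ, ε }, { β, γ, δ, ε }, S }

Working:
Seed the family with 𝒢 together with ∅ and S: { ∅, { β }, { γ }, { α, β }, { β, ε }, S }.
Iteration 1. New:
  { β, γ }  = { γ } ∪ { β }
  { α, β, γ }  = { γ } ∪ { α, β }
  { α, β, ε }  = { β, ε } ∪ { α, β }
  { α, γ, δ }  = S∖{ β, ε }
  { β, γ, ε }  = { γ } ∪ { β, ε }
  { γ, δ, ε }  = S∖{ α, β }
  { α, β, δ, ε }  = S∖{ γ }
  { α, γ, δ, ε }  = S∖{ β }
  (now 14)
Iteration 2 (7 new):
  { α, δ }  = S∖{ β, γ, ε }
  { γ, δ }  = S∖{ α, β, ε }
  { δ, ε }  = S∖{ α, β, γ }
  { α, δ, ε }  = S∖{ β, γ }
  { α, β, γ, δ }  = { α, β, γ } ∪ { α, γ, δ }
  { α, β, γ, ε }  = { β, ε } ∪ { α, β, γ }
  { β, γ, δ, ε }  = { β, ε } ∪ { γ, δ, ε }
  (now 21)
Iteration 3 adds 6:
  { α }  = S∖{ β, γ, δ, ε }
  { δ }  = S∖{ α, β, γ, ε }
  { ε }  = S∖{ α, β, γ, δ }
  { α, β, δ }  = { β } ∪ { α, δ }
  { β, γ, δ }  = { γ, δ } ∪ { β }
  { β, δ, ε }  = { β, ε } ∪ { δ, ε }
  (now 27)
Iteration 4 (4 new):
  { α, γ }  = S∖{ β, δ, ε }
  { α, ε }  = S∖{ β, γ, δ }
  { β, δ }  = { β } ∪ { δ }
  { γ, ε }  = S∖{ α, β, δ }
  (now 31)
Iteration 5 (1 new):
  { α, γ, ε }  = S∖{ β, δ }
  (now 32)
Iteration 6 adds nothing — fixpoint reached.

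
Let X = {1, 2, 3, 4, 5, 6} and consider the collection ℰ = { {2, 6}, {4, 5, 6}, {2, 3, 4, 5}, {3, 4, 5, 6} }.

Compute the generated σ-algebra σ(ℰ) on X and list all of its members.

Answer: σ(ℰ) = { {}, {1}, {2}, {3}, {6}, {1, 2}, {1, 3}, {1, 6}, {2, 3}, {2, 6}, {3, 6}, {4, 5}, {1, 2, 3}, {1, 2, 6}, {1, 3, 6}, {1, 4, 5}, {2, 3, 6}, {2, 4, 5}, {3, 4, 5}, {4, 5, 6}, {1, 2, 3, 6}, {1, 2, 4, 5}, {1, 3, 4, 5}, {1, 4, 5, 6}, {2, 3, 4, 5}, {2, 4, 5, 6}, {3, 4, 5, 6}, {1, 2, 3, 4, 5}, {1, 2, 4, 5, 6}, {1, 3, 4, 5, 6}, {2, 3, 4, 5, 6}, X }

Working:
Take S₀ = ℰ ∪ {∅, X} = { {}, {2, 6}, {4, 5, 6}, {2, 3, 4, 5}, {3, 4, 5, 6}, X }.
Step 1 adds 6:
  {1, 2}  = complement {3, 4, 5, 6}
  {1, 6}  = complement {2, 3, 4, 5}
  {1, 2, 3}  = complement {4, 5, 6}
  {1, 3, 4, 5}  = complement {2, 6}
  {2, 4, 5, 6}  = {2, 6} ∪ {4, 5, 6}
  {2, 3, 4, 5, 6}  = {3, 4, 5, 6} ∪ {2, 6}
  |family| = 12
Step 2 (8 new):
  {1}  = complement {2, 3, 4, 5, 6}
  {1, 3}  = complement {2, 4, 5, 6}
  {1, 2, 6}  = {1, 2} ∪ {1, 6}
  {1, 2, 3, 6}  = {1, 2, 3} ∪ {1, 6}
  {1, 4, 5, 6}  = {1, 6} ∪ {4, 5, 6}
  {1, 2, 3, 4, 5}  = {1, 2, 3} ∪ {2, 3, 4, 5}
  {1, 2, 4, 5, 6}  = {1, 2} ∪ {2, 4, 5, 6}
  {1, 3, 4, 5, 6}  = {3, 4, 5, 6} ∪ {1, 6}
  |family| = 20
Step 3 (7 new):
  {2}  = complement {1, 3, 4, 5, 6}
  {3}  = complement {1, 2, 4, 5, 6}
  {6}  = complement {1, 2, 3, 4, 5}
  {2, 3}  = complement {1, 4, 5, 6}
  {4, 5}  = complement {1, 2, 3, 6}
  {1, 3, 6}  = {1, 6} ∪ {1, 3}
  {3, 4, 5}  = complement {1, 2, 6}
  |family| = 27
Step 4 adds 5:
  {3, 6}  = {6} ∪ {3}
  {1, 4, 5}  = {4, 5} ∪ {1}
  {2, 3, 6}  = {2, 6} ∪ {3}
  {2, 4, 5}  = complement {1, 3, 6}
  {1, 2, 4, 5}  = {1, 2} ∪ {4, 5}
  |family| = 32
Step 5: stable.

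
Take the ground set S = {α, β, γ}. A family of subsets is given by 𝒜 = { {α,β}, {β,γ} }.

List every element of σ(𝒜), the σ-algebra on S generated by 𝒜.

σ(𝒜) (8 sets): { {}, {α}, {β}, {γ}, {α,β}, {α,γ}, {β,γ}, S }

Check:
Seed the family with 𝒜 together with ∅ and S: { {}, {α,β}, {β,γ}, S }.
Iteration 1 adds 2:
  {α}  = complement {β,γ}
  {γ}  = complement {α,β}
  [6 total]
Iteration 2: +1 →
  {α,γ}  = {γ} ∪ {α}
  [7 total]
Iteration 3 (1 new):
  {β}  = complement {α,γ}
  [8 total]
Iteration 4: stable.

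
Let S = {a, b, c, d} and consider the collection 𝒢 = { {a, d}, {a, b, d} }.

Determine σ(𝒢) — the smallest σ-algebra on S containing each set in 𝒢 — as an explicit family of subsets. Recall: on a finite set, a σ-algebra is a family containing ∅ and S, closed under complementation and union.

σ(𝒢) (8 sets): { ∅, {b}, {c}, {a, d}, {b, c}, {a, b, d}, {a, c, d}, S }

Derivation:
Start: 𝒢 ∪ {∅, S} = { ∅, {a, d}, {a, b, d}, S }.
Iteration 1. New:
  {c}  = S∖{a, b, d}
  {b, c}  = S∖{a, d}
  |family| = 6
Iteration 2 (1 new):
  {a, c, d}  = {c} ∪ {a, d}
  |family| = 7
Iteration 3. New:
  {b}  = S∖{a, c, d}
  |family| = 8
Iteration 4 adds nothing — fixpoint reached.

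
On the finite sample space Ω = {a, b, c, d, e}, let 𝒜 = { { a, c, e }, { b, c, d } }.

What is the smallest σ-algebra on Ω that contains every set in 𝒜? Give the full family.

Answer: σ(𝒜) = { ∅, { c }, { a, e }, { b, d }, { a, c, e }, { b, c, d }, { a, b, d, e }, Ω }

Check:
Take S₀ = 𝒜 ∪ {∅, Ω} = { ∅, { a, c, e }, { b, c, d }, Ω }.
Iteration 1. New:
  { a, e }  = Ω∖{ b, c, d }
  { b, d }  = Ω∖{ a, c, e }
  (now 6)
Iteration 2: +1 →
  { a, b, d, e }  = { a, e } ∪ { b, d }
  (now 7)
Iteration 3 (1 new):
  { c }  = Ω∖{ a, b, d, e }
  (now 8)
Iteration 4: already closed under ᶜ and ∪.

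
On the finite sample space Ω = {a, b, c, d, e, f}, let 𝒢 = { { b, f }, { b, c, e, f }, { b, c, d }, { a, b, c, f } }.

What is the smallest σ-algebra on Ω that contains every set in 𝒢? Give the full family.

Initial family (6 sets): { ∅, { b, f }, { b, c, d }, { a, b, c, f }, { b, c, e, f }, Ω }.
Step 1: +8 →
  { a, d }  = Ω∖{ b, c, e, f }
  { d, e }  = Ω∖{ a, b, c, f }
  { a, e, f }  = Ω∖{ b, c, d }
  { a, c, d, e }  = Ω∖{ b, f }
  { b, c, d, f }  = { b, c, d } ∪ { b, f }
  { a, b, c, d, f }  = { b, c, d } ∪ { a, b, c, f }
  { a, b, c, e, f }  = { a, b, c, f } ∪ { b, c, e, f }
  { b, c, d, e, f }  = { b, c, d } ∪ { b, c, e, f }
  — 14 sets.
Step 2: +13 →
  { a }  = Ω∖{ b, c, d, e, f }
  { d }  = Ω∖{ a, b, c, e, f }
  { e }  = Ω∖{ a, b, c, d, f }
  { a, e }  = Ω∖{ b, c, d, f }
  { a, d, e }  = { d, e } ∪ { a, d }
  { a, b, c, d }  = { b, c, d } ∪ { a, d }
  { a, b, d, f }  = { b, f } ∪ { a, d }
  { a, b, e, f }  = { b, f } ∪ { a, e, f }
  { a, d, e, f }  = { d, e } ∪ { a, e, f }
  { b, c, d, e }  = { b, c, d } ∪ { d, e }
  { b, d, e, f }  = { b, f } ∪ { d, e }
  { a, b, c, d, e }  = { b, c, d } ∪ { a, c, d, e }
  { a, c, d, e, f }  = { a, e, f } ∪ { a, c, d, e }
  — 27 sets.
Step 3 (13 new):
  { b }  = Ω∖{ a, c, d, e, f }
  { f }  = Ω∖{ a, b, c, d, e }
  { a, c }  = Ω∖{ b, d, e, f }
  { a, f }  = Ω∖{ b, c, d, e }
  { b, c }  = Ω∖{ a, d, e, f }
  { c, d }  = Ω∖{ a, b, e, f }
  { c, e }  = Ω∖{ a, b, d, f }
  { e, f }  = Ω∖{ a, b, c, d }
  { a, b, f }  = { b, f } ∪ { a }
  { b, c, f }  = Ω∖{ a, d, e }
  { b, d, f }  = { b, f } ∪ { d }
  { b, e, f }  = { b, f } ∪ { e }
  { a, b, d, e, f }  = { a, d, e, f } ∪ { a, b, e, f }
  — 40 sets.
Step 4 adds 23:
  { c }  = Ω∖{ a, b, d, e, f }
  { a, b }  = { b } ∪ { a }
  { b, d }  = { b } ∪ { d }
  { b, e }  = { b } ∪ { e }
  { d, f }  = { d } ∪ { f }
  { a, b, c }  = { b } ∪ { a, c }
  { a, b, d }  = { b } ∪ { a, d }
  { a, b, e }  = { b } ∪ { a, e }
  { a, c, d }  = Ω∖{ b, e, f }
  { a, c, e }  = Ω∖{ b, d, f }
  { a, c, f }  = { a, f } ∪ { a, c }
  { a, d, f }  = { a, f } ∪ { d }
  { b, c, e }  = { b } ∪ { c, e }
  { b, d, e }  = { b } ∪ { d, e }
  { c, d, e }  = Ω∖{ a, b, f }
  { c, d, f }  = { c, d } ∪ { f }
  { c, e, f }  = { c, e } ∪ { e, f }
  { d, e, f }  = { d, e } ∪ { e, f }
  { a, b, c, e }  = { b, c } ∪ { a, e }
  { a, b, d, e }  = { b } ∪ { a, d, e }
  { a, c, d, f }  = { c, d } ∪ { a, f }
  { a, c, e, f }  = { a, f } ∪ { c, e }
  { c, d, e, f }  = { c, d } ∪ { e, f }
  — 63 sets.
Step 5 (1 new):
  { c, f }  = Ω∖{ a, b, d, e }
  — 64 sets.
Step 6: stable.

|σ(𝒢)| = 64.  σ(𝒢) = { ∅, { a }, { b }, { c }, { d }, { e }, { f }, { a, b }, { a, c }, { a, d }, { a, e }, { a, f }, { b, c }, { b, d }, { b, e }, { b, f }, { c, d }, { c, e }, { c, f }, { d, e }, { d, f }, { e, f }, { a, b, c }, { a, b, d }, { a, b, e }, { a, b, f }, { a, c, d }, { a, c, e }, { a, c, f }, { a, d, e }, { a, d, f }, { a, e, f }, { b, c, d }, { b, c, e }, { b, c, f }, { b, d, e }, { b, d, f }, { b, e, f }, { c, d, e }, { c, d, f }, { c, e, f }, { d, e, f }, { a, b, c, d }, { a, b, c, e }, { a, b, c, f }, { a, b, d, e }, { a, b, d, f }, { a, b, e, f }, { a, c, d, e }, { a, c, d, f }, { a, c, e, f }, { a, d, e, f }, { b, c, d, e }, { b, c, d, f }, { b, c, e, f }, { b, d, e, f }, { c, d, e, f }, { a, b, c, d, e }, { a, b, c, d, f }, { a, b, c, e, f }, { a, b, d, e, f }, { a, c, d, e, f }, { b, c, d, e, f }, Ω }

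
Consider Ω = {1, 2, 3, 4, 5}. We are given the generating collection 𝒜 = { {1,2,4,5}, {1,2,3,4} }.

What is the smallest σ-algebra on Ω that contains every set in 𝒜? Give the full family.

Begin from { ∅, {1,2,3,4}, {1,2,4,5}, Ω } (that is, 𝒜 plus ∅ and Ω).
Pass 1 adds 2:
  {3}  = Ω∖{1,2,4,5}
  {5}  = Ω∖{1,2,3,4}
  (now 6)
Pass 2 (1 new):
  {3,5}  = {3} ∪ {5}
  (now 7)
Pass 3 adds 1:
  {1,2,4}  = Ω∖{3,5}
  (now 8)
After Pass 4 the family is unchanged; done.

Hence σ(𝒜) has 8 members: { ∅, {3}, {5}, {3,5}, {1,2,4}, {1,2,3,4}, {1,2,4,5}, Ω }.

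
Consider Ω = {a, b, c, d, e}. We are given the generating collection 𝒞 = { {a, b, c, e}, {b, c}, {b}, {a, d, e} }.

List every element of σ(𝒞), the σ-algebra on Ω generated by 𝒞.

Answer: σ(𝒞) = { {}, {b}, {c}, {d}, {a, e}, {b, c}, {b, d}, {c, d}, {a, b, e}, {a, c, e}, {a, d, e}, {b, c, d}, {a, b, c, e}, {a, b, d, e}, {a, c, d, e}, Ω }

Check:
Initial family (6 sets): { {}, {b}, {b, c}, {a, d, e}, {a, b, c, e}, Ω }.
Iteration 1. New:
  {d}  = ᶜ of {a, b, c, e}
  {a, b, d, e}  = {a, d, e} ∪ {b}
  {a, c, d, e}  = ᶜ of {b}
Iteration 2: +3 →
  {c}  = ᶜ of {a, b, d, e}
  {b, d}  = {b} ∪ {d}
  {b, c, d}  = {b, c} ∪ {d}
Iteration 3 (3 new):
  {a, e}  = ᶜ of {b, c, d}
  {c, d}  = {c} ∪ {d}
  {a, c, e}  = ᶜ of {b, d}
Iteration 4 (1 new):
  {a, b, e}  = ᶜ of {c, d}
After Iteration 5 the family is unchanged; done.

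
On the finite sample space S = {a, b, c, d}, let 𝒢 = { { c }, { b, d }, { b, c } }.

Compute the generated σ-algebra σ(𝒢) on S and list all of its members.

Seed the family with 𝒢 together with ∅ and S: { ∅, { c }, { b, c }, { b, d }, S }.
Step 1: +4 →
  { a, c }  = S∖{ b, d }
  { a, d }  = S∖{ b, c }
  { a, b, d }  = S∖{ c }
  { b, c, d }  = { c } ∪ { b, d }
  |family| = 9
Step 2 adds 3:
  { a }  = S∖{ b, c, d }
  { a, b, c }  = { b, c } ∪ { a, c }
  { a, c, d }  = { c } ∪ { a, d }
  |family| = 12
Step 3 adds 2:
  { b }  = S∖{ a, c, d }
  { d }  = S∖{ a, b, c }
  |family| = 14
Step 4 (2 new):
  { a, b }  = { b } ∪ { a }
  { c, d }  = { c } ∪ { d }
  |family| = 16
Step 5: already closed under ᶜ and ∪.

Hence σ(𝒢) has 16 members: { ∅, { a }, { b }, { c }, { d }, { a, b }, { a, c }, { a, d }, { b, c }, { b, d }, { c, d }, { a, b, c }, { a, b, d }, { a, c, d }, { b, c, d }, S }.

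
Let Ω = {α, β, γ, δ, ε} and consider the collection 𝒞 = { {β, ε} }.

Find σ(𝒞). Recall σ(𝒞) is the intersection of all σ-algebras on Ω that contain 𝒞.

Seed the family with 𝒞 together with ∅ and Ω: { {}, {β, ε}, Ω }.
Round 1. New:
  {α, γ, δ}  = ᶜ of {β, ε}
  [4 total]
Round 2: already closed under ᶜ and ∪.

|σ(𝒞)| = 4.  σ(𝒞) = { {}, {β, ε}, {α, γ, δ}, Ω }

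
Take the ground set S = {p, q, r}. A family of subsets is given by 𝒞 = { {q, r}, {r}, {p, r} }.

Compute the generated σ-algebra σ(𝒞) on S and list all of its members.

|σ(𝒞)| = 8.  σ(𝒞) = { {}, {p}, {q}, {r}, {p, q}, {p, r}, {q, r}, S }

Working:
Take S₀ = 𝒞 ∪ {∅, S} = { {}, {r}, {p, r}, {q, r}, S }.
Step 1 adds 3:
  {p}  = ᶜ of {q, r}
  {q}  = ᶜ of {p, r}
  {p, q}  = ᶜ of {r}
  [8 total]
After Step 2 the family is unchanged; done.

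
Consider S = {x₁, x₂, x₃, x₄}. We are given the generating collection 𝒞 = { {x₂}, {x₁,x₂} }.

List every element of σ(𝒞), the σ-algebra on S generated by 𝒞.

Start: 𝒞 ∪ {∅, S} = { {}, {x₂}, {x₁,x₂}, S }.
Iteration 1. New:
  {x₃,x₄}  = complement {x₁,x₂}
  {x₁,x₃,x₄}  = complement {x₂}
  — 6 sets.
Iteration 2 adds 1:
  {x₂,x₃,x₄}  = {x₃,x₄} ∪ {x₂}
  — 7 sets.
Iteration 3. New:
  {x₁}  = complement {x₂,x₃,x₄}
  — 8 sets.
Iteration 4 adds nothing — fixpoint reached.

Hence σ(𝒞) has 8 members: { {}, {x₁}, {x₂}, {x₁,x₂}, {x₃,x₄}, {x₁,x₃,x₄}, {x₂,x₃,x₄}, S }.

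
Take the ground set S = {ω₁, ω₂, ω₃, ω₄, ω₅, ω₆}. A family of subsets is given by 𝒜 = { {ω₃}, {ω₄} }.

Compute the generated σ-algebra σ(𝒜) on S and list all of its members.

Initial family (4 sets): { ∅, {ω₃}, {ω₄}, S }.
Step 1: +3 →
  {ω₃, ω₄}  = {ω₃} ∪ {ω₄}
  {ω₁, ω₂, ω₃, ω₅, ω₆}  = complement {ω₄}
  {ω₁, ω₂, ω₄, ω₅, ω₆}  = complement {ω₃}
  |family| = 7
Step 2: 1 new —
  {ω₁, ω₂, ω₅, ω₆}  = complement {ω₃, ω₄}
  |family| = 8
Step 3 adds nothing — fixpoint reached.

Therefore σ(𝒜) = { ∅, {ω₃}, {ω₄}, {ω₃, ω₄}, {ω₁, ω₂, ω₅, ω₆}, {ω₁, ω₂, ω₃, ω₅, ω₆}, {ω₁, ω₂, ω₄, ω₅, ω₆}, S } (|σ(𝒜)| = 8).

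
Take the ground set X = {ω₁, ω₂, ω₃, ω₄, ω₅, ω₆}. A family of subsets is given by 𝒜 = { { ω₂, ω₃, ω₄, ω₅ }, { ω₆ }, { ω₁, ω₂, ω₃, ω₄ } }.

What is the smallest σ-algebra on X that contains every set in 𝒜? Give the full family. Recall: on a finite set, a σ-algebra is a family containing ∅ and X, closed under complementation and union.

σ(𝒜) (16 sets): { ∅, { ω₁ }, { ω₅ }, { ω₆ }, { ω₁, ω₅ }, { ω₁, ω₆ }, { ω₅, ω₆ }, { ω₁, ω₅, ω₆ }, { ω₂, ω₃, ω₄ }, { ω₁, ω₂, ω₃, ω₄ }, { ω₂, ω₃, ω₄, ω₅ }, { ω₂, ω₃, ω₄, ω₆ }, { ω₁, ω₂, ω₃, ω₄, ω₅ }, { ω₁, ω₂, ω₃, ω₄, ω₆ }, { ω₂, ω₃, ω₄, ω₅, ω₆ }, X }

Trace:
Begin from { ∅, { ω₆ }, { ω₁, ω₂, ω₃, ω₄ }, { ω₂, ω₃, ω₄, ω₅ }, X } (that is, 𝒜 plus ∅ and X).
Pass 1: 5 new —
  { ω₁, ω₆ }  = complement { ω₂, ω₃, ω₄, ω₅ }
  { ω₅, ω₆ }  = complement { ω₁, ω₂, ω₃, ω₄ }
  { ω₁, ω₂, ω₃, ω₄, ω₅ }  = complement { ω₆ }
  { ω₁, ω₂, ω₃, ω₄, ω₆ }  = { ω₁, ω₂, ω₃, ω₄ } ∪ { ω₆ }
  { ω₂, ω₃, ω₄, ω₅, ω₆ }  = { ω₂, ω₃, ω₄, ω₅ } ∪ { ω₆ }
  (now 10)
Pass 2: 3 new —
  { ω₁ }  = complement { ω₂, ω₃, ω₄, ω₅, ω₆ }
  { ω₅ }  = complement { ω₁, ω₂, ω₃, ω₄, ω₆ }
  { ω₁, ω₅, ω₆ }  = { ω₅, ω₆ } ∪ { ω₁, ω₆ }
  (now 13)
Pass 3: 2 new —
  { ω₁, ω₅ }  = { ω₅ } ∪ { ω₁ }
  { ω₂, ω₃, ω₄ }  = complement { ω₁, ω₅, ω₆ }
  (now 15)
Pass 4: +1 →
  { ω₂, ω₃, ω₄, ω₆ }  = complement { ω₁, ω₅ }
  (now 16)
Pass 5: stable.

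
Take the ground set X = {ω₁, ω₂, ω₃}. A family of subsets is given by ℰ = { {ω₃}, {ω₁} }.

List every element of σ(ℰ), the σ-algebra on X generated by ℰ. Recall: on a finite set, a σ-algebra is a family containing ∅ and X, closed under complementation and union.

Begin from { {}, {ω₁}, {ω₃}, X } (that is, ℰ plus ∅ and X).
Pass 1. New:
  {ω₁,ω₂}  = {ω₃}ᶜ
  {ω₁,ω₃}  = {ω₃} ∪ {ω₁}
  {ω₂,ω₃}  = {ω₁}ᶜ
  |family| = 7
Pass 2. New:
  {ω₂}  = {ω₁,ω₃}ᶜ
  |family| = 8
After Pass 3 the family is unchanged; done.

|σ(ℰ)| = 8.  σ(ℰ) = { {}, {ω₁}, {ω₂}, {ω₃}, {ω₁,ω₂}, {ω₁,ω₃}, {ω₂,ω₃}, X }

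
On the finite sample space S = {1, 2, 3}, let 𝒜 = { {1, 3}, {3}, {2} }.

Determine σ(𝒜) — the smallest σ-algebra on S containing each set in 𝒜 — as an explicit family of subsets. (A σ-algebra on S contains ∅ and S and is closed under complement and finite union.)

Start: 𝒜 ∪ {∅, S} = { {}, {2}, {3}, {1, 3}, S }.
Step 1 (2 new):
  {1, 2}  = {3}ᶜ
  {2, 3}  = {3} ∪ {2}
Step 2: 1 new —
  {1}  = {2, 3}ᶜ
Step 3: closed — nothing new.

|σ(𝒜)| = 8.  σ(𝒜) = { {}, {1}, {2}, {3}, {1, 2}, {1, 3}, {2, 3}, S }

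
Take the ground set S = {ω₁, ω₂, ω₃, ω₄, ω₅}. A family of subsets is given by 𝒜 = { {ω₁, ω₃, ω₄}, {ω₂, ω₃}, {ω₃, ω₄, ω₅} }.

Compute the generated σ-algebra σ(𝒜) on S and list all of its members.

Take S₀ = 𝒜 ∪ {∅, S} = { {}, {ω₂, ω₃}, {ω₁, ω₃, ω₄}, {ω₃, ω₄, ω₅}, S }.
Iteration 1: +6 →
  {ω₁, ω₂}  = {ω₃, ω₄, ω₅}ᶜ
  {ω₂, ω₅}  = {ω₁, ω₃, ω₄}ᶜ
  {ω₁, ω₄, ω₅}  = {ω₂, ω₃}ᶜ
  {ω₁, ω₂, ω₃, ω₄}  = {ω₁, ω₃, ω₄} ∪ {ω₂, ω₃}
  {ω₁, ω₃, ω₄, ω₅}  = {ω₃, ω₄, ω₅} ∪ {ω₁, ω₃, ω₄}
  {ω₂, ω₃, ω₄, ω₅}  = {ω₃, ω₄, ω₅} ∪ {ω₂, ω₃}
Iteration 2: 7 new —
  {ω₁}  = {ω₂, ω₃, ω₄, ω₅}ᶜ
  {ω₂}  = {ω₁, ω₃, ω₄, ω₅}ᶜ
  {ω₅}  = {ω₁, ω₂, ω₃, ω₄}ᶜ
  {ω₁, ω₂, ω₃}  = {ω₁, ω₂} ∪ {ω₂, ω₃}
  {ω₁, ω₂, ω₅}  = {ω₂, ω₅} ∪ {ω₁, ω₂}
  {ω₂, ω₃, ω₅}  = {ω₂, ω₅} ∪ {ω₂, ω₃}
  {ω₁, ω₂, ω₄, ω₅}  = {ω₁, ω₄, ω₅} ∪ {ω₂, ω₅}
Iteration 3. New:
  {ω₃}  = {ω₁, ω₂, ω₄, ω₅}ᶜ
  {ω₁, ω₄}  = {ω₂, ω₃, ω₅}ᶜ
  {ω₁, ω₅}  = {ω₅} ∪ {ω₁}
  {ω₃, ω₄}  = {ω₁, ω₂, ω₅}ᶜ
  {ω₄, ω₅}  = {ω₁, ω₂, ω₃}ᶜ
  {ω₁, ω₂, ω₃, ω₅}  = {ω₂, ω₅} ∪ {ω₁, ω₂, ω₃}
Iteration 4. New:
  {ω₄}  = {ω₁, ω₂, ω₃, ω₅}ᶜ
  {ω₁, ω₃}  = {ω₃} ∪ {ω₁}
  {ω₃, ω₅}  = {ω₅} ∪ {ω₃}
  {ω₁, ω₂, ω₄}  = {ω₁, ω₂} ∪ {ω₁, ω₄}
  {ω₁, ω₃, ω₅}  = {ω₃} ∪ {ω₁, ω₅}
  {ω₂, ω₃, ω₄}  = {ω₁, ω₅}ᶜ
  {ω₂, ω₄, ω₅}  = {ω₂, ω₅} ∪ {ω₄, ω₅}
Iteration 5 (1 new):
  {ω₂, ω₄}  = {ω₁, ω₃, ω₅}ᶜ
Iteration 6: closed — nothing new.

Hence σ(𝒜) has 32 members: { {}, {ω₁}, {ω₂}, {ω₃}, {ω₄}, {ω₅}, {ω₁, ω₂}, {ω₁, ω₃}, {ω₁, ω₄}, {ω₁, ω₅}, {ω₂, ω₃}, {ω₂, ω₄}, {ω₂, ω₅}, {ω₃, ω₄}, {ω₃, ω₅}, {ω₄, ω₅}, {ω₁, ω₂, ω₃}, {ω₁, ω₂, ω₄}, {ω₁, ω₂, ω₅}, {ω₁, ω₃, ω₄}, {ω₁, ω₃, ω₅}, {ω₁, ω₄, ω₅}, {ω₂, ω₃, ω₄}, {ω₂, ω₃, ω₅}, {ω₂, ω₄, ω₅}, {ω₃, ω₄, ω₅}, {ω₁, ω₂, ω₃, ω₄}, {ω₁, ω₂, ω₃, ω₅}, {ω₁, ω₂, ω₄, ω₅}, {ω₁, ω₃, ω₄, ω₅}, {ω₂, ω₃, ω₄, ω₅}, S }.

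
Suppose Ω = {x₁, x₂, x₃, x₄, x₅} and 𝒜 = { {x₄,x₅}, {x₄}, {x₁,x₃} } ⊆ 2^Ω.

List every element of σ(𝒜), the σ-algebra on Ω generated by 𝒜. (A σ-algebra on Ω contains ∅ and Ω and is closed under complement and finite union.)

σ(𝒜) (16 sets): { ∅, {x₂}, {x₄}, {x₅}, {x₁,x₃}, {x₂,x₄}, {x₂,x₅}, {x₄,x₅}, {x₁,x₂,x₃}, {x₁,x₃,x₄}, {x₁,x₃,x₅}, {x₂,x₄,x₅}, {x₁,x₂,x₃,x₄}, {x₁,x₂,x₃,x₅}, {x₁,x₃,x₄,x₅}, Ω }

Derivation:
Initial family (5 sets): { ∅, {x₄}, {x₁,x₃}, {x₄,x₅}, Ω }.
Round 1: +5 →
  {x₁,x₂,x₃}  = Ω∖{x₄,x₅}
  {x₁,x₃,x₄}  = {x₁,x₃} ∪ {x₄}
  {x₂,x₄,x₅}  = Ω∖{x₁,x₃}
  {x₁,x₂,x₃,x₅}  = Ω∖{x₄}
  {x₁,x₃,x₄,x₅}  = {x₄,x₅} ∪ {x₁,x₃}
  |family| = 10
Round 2. New:
  {x₂}  = Ω∖{x₁,x₃,x₄,x₅}
  {x₂,x₅}  = Ω∖{x₁,x₃,x₄}
  {x₁,x₂,x₃,x₄}  = {x₁,x₂,x₃} ∪ {x₁,x₃,x₄}
  |family| = 13
Round 3: +2 →
  {x₅}  = Ω∖{x₁,x₂,x₃,x₄}
  {x₂,x₄}  = {x₄} ∪ {x₂}
  |family| = 15
Round 4: 1 new —
  {x₁,x₃,x₅}  = Ω∖{x₂,x₄}
  |family| = 16
After Round 5 the family is unchanged; done.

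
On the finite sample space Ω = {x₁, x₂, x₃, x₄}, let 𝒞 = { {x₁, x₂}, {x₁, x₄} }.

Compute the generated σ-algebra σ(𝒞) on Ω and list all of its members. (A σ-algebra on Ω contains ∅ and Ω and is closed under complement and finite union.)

Seed the family with 𝒞 together with ∅ and Ω: { ∅, {x₁, x₂}, {x₁, x₄}, Ω }.
Round 1. New:
  {x₂, x₃}  = {x₁, x₄}ᶜ
  {x₃, x₄}  = {x₁, x₂}ᶜ
  {x₁, x₂, x₄}  = {x₁, x₂} ∪ {x₁, x₄}
  — 7 sets.
Round 2. New:
  {x₃}  = {x₁, x₂, x₄}ᶜ
  {x₁, x₂, x₃}  = {x₂, x₃} ∪ {x₁, x₂}
  {x₁, x₃, x₄}  = {x₃, x₄} ∪ {x₁, x₄}
  {x₂, x₃, x₄}  = {x₃, x₄} ∪ {x₂, x₃}
  — 11 sets.
Round 3 (3 new):
  {x₁}  = {x₂, x₃, x₄}ᶜ
  {x₂}  = {x₁, x₃, x₄}ᶜ
  {x₄}  = {x₁, x₂, x₃}ᶜ
  — 14 sets.
Round 4 adds 2:
  {x₁, x₃}  = {x₃} ∪ {x₁}
  {x₂, x₄}  = {x₄} ∪ {x₂}
  — 16 sets.
Round 5: stable.

σ(𝒞) = { ∅, {x₁}, {x₂}, {x₃}, {x₄}, {x₁, x₂}, {x₁, x₃}, {x₁, x₄}, {x₂, x₃}, {x₂, x₄}, {x₃, x₄}, {x₁, x₂, x₃}, {x₁, x₂, x₄}, {x₁, x₃, x₄}, {x₂, x₃, x₄}, Ω }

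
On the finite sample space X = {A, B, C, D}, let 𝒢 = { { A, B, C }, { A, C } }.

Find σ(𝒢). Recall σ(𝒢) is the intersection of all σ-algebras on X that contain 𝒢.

Initial family (4 sets): { {}, { A, C }, { A, B, C }, X }.
Pass 1 adds 2:
  { D }  = ᶜ of { A, B, C }
  { B, D }  = ᶜ of { A, C }
  (now 6)
Pass 2 adds 1:
  { A, C, D }  = { A, C } ∪ { D }
  (now 7)
Pass 3: +1 →
  { B }  = ᶜ of { A, C, D }
  (now 8)
Pass 4 adds nothing — fixpoint reached.

|σ(𝒢)| = 8.  σ(𝒢) = { {}, { B }, { D }, { A, C }, { B, D }, { A, B, C }, { A, C, D }, X }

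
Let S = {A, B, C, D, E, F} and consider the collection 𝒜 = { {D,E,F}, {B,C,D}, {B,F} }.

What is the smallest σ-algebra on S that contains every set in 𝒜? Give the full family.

σ(𝒜) = { ∅, {A}, {B}, {C}, {D}, {E}, {F}, {A,B}, {A,C}, {A,D}, {A,E}, {A,F}, {B,C}, {B,D}, {B,E}, {B,F}, {C,D}, {C,E}, {C,F}, {D,E}, {D,F}, {E,F}, {A,B,C}, {A,B,D}, {A,B,E}, {A,B,F}, {A,C,D}, {A,C,E}, {A,C,F}, {A,D,E}, {A,D,F}, {A,E,F}, {B,C,D}, {B,C,E}, {B,C,F}, {B,D,E}, {B,D,F}, {B,E,F}, {C,D,E}, {C,D,F}, {C,E,F}, {D,E,F}, {A,B,C,D}, {A,B,C,E}, {A,B,C,F}, {A,B,D,E}, {A,B,D,F}, {A,B,E,F}, {A,C,D,E}, {A,C,D,F}, {A,C,E,F}, {A,D,E,F}, {B,C,D,E}, {B,C,D,F}, {B,C,E,F}, {B,D,E,F}, {C,D,E,F}, {A,B,C,D,E}, {A,B,C,D,F}, {A,B,C,E,F}, {A,B,D,E,F}, {A,C,D,E,F}, {B,C,D,E,F}, S }

Check:
Seed the family with 𝒜 together with ∅ and S: { ∅, {B,F}, {B,C,D}, {D,E,F}, S }.
Iteration 1: 6 new —
  {A,B,C}  = {D,E,F}ᶜ
  {A,E,F}  = {B,C,D}ᶜ
  {A,C,D,E}  = {B,F}ᶜ
  {B,C,D,F}  = {B,C,D} ∪ {B,F}
  {B,D,E,F}  = {B,F} ∪ {D,E,F}
  {B,C,D,E,F}  = {B,C,D} ∪ {D,E,F}
  (now 11)
Iteration 2: +12 →
  {A}  = {B,C,D,E,F}ᶜ
  {A,C}  = {B,D,E,F}ᶜ
  {A,E}  = {B,C,D,F}ᶜ
  {A,B,C,D}  = {A,B,C} ∪ {B,C,D}
  {A,B,C,F}  = {A,B,C} ∪ {B,F}
  {A,B,E,F}  = {B,F} ∪ {A,E,F}
  {A,D,E,F}  = {A,E,F} ∪ {D,E,F}
  {A,B,C,D,E}  = {A,B,C} ∪ {A,C,D,E}
  {A,B,C,D,F}  = {A,B,C} ∪ {B,C,D,F}
  {A,B,C,E,F}  = {A,B,C} ∪ {A,E,F}
  {A,B,D,E,F}  = {B,D,E,F} ∪ {A,E,F}
  {A,C,D,E,F}  = {A,E,F} ∪ {A,C,D,E}
  (now 23)
Iteration 3. New:
  {B}  = {A,C,D,E,F}ᶜ
  {C}  = {A,B,D,E,F}ᶜ
  {D}  = {A,B,C,E,F}ᶜ
  {E}  = {A,B,C,D,F}ᶜ
  {F}  = {A,B,C,D,E}ᶜ
  {B,C}  = {A,D,E,F}ᶜ
  {C,D}  = {A,B,E,F}ᶜ
  {D,E}  = {A,B,C,F}ᶜ
  {E,F}  = {A,B,C,D}ᶜ
  {A,B,F}  = {B,F} ∪ {A}
  {A,C,E}  = {A,C} ∪ {A,E}
  {A,B,C,E}  = {A,E} ∪ {A,B,C}
  {A,C,E,F}  = {A,E,F} ∪ {A,C}
  (now 36)
Iteration 4: +24 →
  {A,B}  = {A} ∪ {B}
  {A,D}  = {A} ∪ {D}
  {A,F}  = {A} ∪ {F}
  {B,D}  = {A,C,E,F}ᶜ
  {B,E}  = {B} ∪ {E}
  {C,E}  = {E} ∪ {C}
  {C,F}  = {F} ∪ {C}
  {D,F}  = {A,B,C,E}ᶜ
  {A,B,E}  = {B} ∪ {A,E}
  {A,C,D}  = {C,D} ∪ {A}
  {A,C,F}  = {F} ∪ {A,C}
  {A,D,E}  = {A} ∪ {D,E}
  {B,C,E}  = {E} ∪ {B,C}
  {B,C,F}  = {B,F} ∪ {C}
  {B,D,E}  = {B} ∪ {D,E}
  {B,D,F}  = {A,C,E}ᶜ
  {B,E,F}  = {E,F} ∪ {B}
  {C,D,E}  = {A,B,F}ᶜ
  {C,D,F}  = {C,D} ∪ {F}
  {C,E,F}  = {E,F} ∪ {C}
  {A,B,D,F}  = {D} ∪ {A,B,F}
  {B,C,D,E}  = {E} ∪ {B,C,D}
  {B,C,E,F}  = {E,F} ∪ {B,C}
  {C,D,E,F}  = {C,D} ∪ {E,F}
  (now 60)
Iteration 5. New:
  {A,B,D}  = {C,E,F}ᶜ
  {A,D,F}  = {B,C,E}ᶜ
  {A,B,D,E}  = {C,F}ᶜ
  {A,C,D,F}  = {B,E}ᶜ
  (now 64)
Iteration 6: stable.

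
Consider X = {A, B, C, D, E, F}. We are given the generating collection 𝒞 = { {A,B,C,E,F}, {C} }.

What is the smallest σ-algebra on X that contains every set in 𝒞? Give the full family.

Take S₀ = 𝒞 ∪ {∅, X} = { {}, {C}, {A,B,C,E,F}, X }.
Pass 1 adds 2:
  {D}  = {A,B,C,E,F}ᶜ
  {A,B,D,E,F}  = {C}ᶜ
  [6 total]
Pass 2: 1 new —
  {C,D}  = {C} ∪ {D}
  [7 total]
Pass 3 adds 1:
  {A,B,E,F}  = {C,D}ᶜ
  [8 total]
Pass 4: closed — nothing new.

Therefore σ(𝒞) = { {}, {C}, {D}, {C,D}, {A,B,E,F}, {A,B,C,E,F}, {A,B,D,E,F}, X } (|σ(𝒞)| = 8).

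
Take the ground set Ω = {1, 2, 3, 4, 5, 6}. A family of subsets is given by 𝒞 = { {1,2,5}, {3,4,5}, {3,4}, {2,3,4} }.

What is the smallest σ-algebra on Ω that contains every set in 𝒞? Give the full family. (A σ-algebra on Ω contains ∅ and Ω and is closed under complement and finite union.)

Seed the family with 𝒞 together with ∅ and Ω: { ∅, {3,4}, {1,2,5}, {2,3,4}, {3,4,5}, Ω }.
Step 1 (6 new):
  {1,2,6}  = ᶜ of {3,4,5}
  {1,5,6}  = ᶜ of {2,3,4}
  {3,4,6}  = ᶜ of {1,2,5}
  {1,2,5,6}  = ᶜ of {3,4}
  {2,3,4,5}  = {3,4,5} ∪ {2,3,4}
  {1,2,3,4,5}  = {1,2,5} ∪ {3,4,5}
Step 2: 7 new —
  {6}  = ᶜ of {1,2,3,4,5}
  {1,6}  = ᶜ of {2,3,4,5}
  {2,3,4,6}  = {2,3,4} ∪ {3,4,6}
  {3,4,5,6}  = {3,4,5} ∪ {3,4,6}
  {1,2,3,4,6}  = {3,4} ∪ {1,2,6}
  {1,3,4,5,6}  = {3,4,5} ∪ {1,5,6}
  {2,3,4,5,6}  = {2,3,4,5} ∪ {3,4,6}
Step 3: +6 →
  {1}  = ᶜ of {2,3,4,5,6}
  {2}  = ᶜ of {1,3,4,5,6}
  {5}  = ᶜ of {1,2,3,4,6}
  {1,2}  = ᶜ of {3,4,5,6}
  {1,5}  = ᶜ of {2,3,4,6}
  {1,3,4,6}  = {3,4} ∪ {1,6}
Step 4: +6 →
  {2,5}  = ᶜ of {1,3,4,6}
  {2,6}  = {2} ∪ {6}
  {5,6}  = {6} ∪ {5}
  {1,3,4}  = {3,4} ∪ {1}
  {1,2,3,4}  = {3,4} ∪ {1,2}
  {1,3,4,5}  = {3,4,5} ∪ {1,5}
Step 5: +1 →
  {2,5,6}  = ᶜ of {1,3,4}
Step 6: already closed under ᶜ and ∪.

|σ(𝒞)| = 32.  σ(𝒞) = { ∅, {1}, {2}, {5}, {6}, {1,2}, {1,5}, {1,6}, {2,5}, {2,6}, {3,4}, {5,6}, {1,2,5}, {1,2,6}, {1,3,4}, {1,5,6}, {2,3,4}, {2,5,6}, {3,4,5}, {3,4,6}, {1,2,3,4}, {1,2,5,6}, {1,3,4,5}, {1,3,4,6}, {2,3,4,5}, {2,3,4,6}, {3,4,5,6}, {1,2,3,4,5}, {1,2,3,4,6}, {1,3,4,5,6}, {2,3,4,5,6}, Ω }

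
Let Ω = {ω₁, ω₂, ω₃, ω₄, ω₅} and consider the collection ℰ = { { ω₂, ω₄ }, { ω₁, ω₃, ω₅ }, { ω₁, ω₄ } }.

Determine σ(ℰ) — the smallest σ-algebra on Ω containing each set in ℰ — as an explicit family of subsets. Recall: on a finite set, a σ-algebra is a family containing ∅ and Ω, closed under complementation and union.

Answer: σ(ℰ) = { {  }, { ω₁ }, { ω₂ }, { ω₄ }, { ω₁, ω₂ }, { ω₁, ω₄ }, { ω₂, ω₄ }, { ω₃, ω₅ }, { ω₁, ω₂, ω₄ }, { ω₁, ω₃, ω₅ }, { ω₂, ω₃, ω₅ }, { ω₃, ω₄, ω₅ }, { ω₁, ω₂, ω₃, ω₅ }, { ω₁, ω₃, ω₄, ω₅ }, { ω₂, ω₃, ω₄, ω₅ }, Ω }

Trace:
Seed the family with ℰ together with ∅ and Ω: { {  }, { ω₁, ω₄ }, { ω₂, ω₄ }, { ω₁, ω₃, ω₅ }, Ω }.
Pass 1 (3 new):
  { ω₁, ω₂, ω₄ }  = { ω₁, ω₄ } ∪ { ω₂, ω₄ }
  { ω₂, ω₃, ω₅ }  = { ω₁, ω₄ }ᶜ
  { ω₁, ω₃, ω₄, ω₅ }  = { ω₁, ω₄ } ∪ { ω₁, ω₃, ω₅ }
  |family| = 8
Pass 2 (4 new):
  { ω₂ }  = { ω₁, ω₃, ω₄, ω₅ }ᶜ
  { ω₃, ω₅ }  = { ω₁, ω₂, ω₄ }ᶜ
  { ω₁, ω₂, ω₃, ω₅ }  = { ω₁, ω₃, ω₅ } ∪ { ω₂, ω₃, ω₅ }
  { ω₂, ω₃, ω₄, ω₅ }  = { ω₂, ω₃, ω₅ } ∪ { ω₂, ω₄ }
  |family| = 12
Pass 3: +2 →
  { ω₁ }  = { ω₂, ω₃, ω₄, ω₅ }ᶜ
  { ω₄ }  = { ω₁, ω₂, ω₃, ω₅ }ᶜ
  |family| = 14
Pass 4. New:
  { ω₁, ω₂ }  = { ω₂ } ∪ { ω₁ }
  { ω₃, ω₄, ω₅ }  = { ω₄ } ∪ { ω₃, ω₅ }
  |family| = 16
Pass 5: stable.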